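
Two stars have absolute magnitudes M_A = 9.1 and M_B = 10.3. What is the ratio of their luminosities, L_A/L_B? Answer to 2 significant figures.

ΔM = M_A − M_B = -1.2
L_A/L_B = 10^(−0.4 ΔM) = 10^0.480 = 3.020

L_A/L_B ≈ 3.0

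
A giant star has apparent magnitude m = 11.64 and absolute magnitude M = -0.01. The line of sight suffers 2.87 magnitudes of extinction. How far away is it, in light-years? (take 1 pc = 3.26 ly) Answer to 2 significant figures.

m − M = 5 log₁₀(d/10 pc) + A  ⇒  11.64 − (-0.01) − 2.87 = 5 log₁₀(d/10)
8.780 = 5 log₁₀(d/10)
log₁₀ d = (m − M − A)/5 + 1 = 2.7560
d = 10^2.7560 = 570.2 pc
= 1859 ly

d ≈ 1900 ly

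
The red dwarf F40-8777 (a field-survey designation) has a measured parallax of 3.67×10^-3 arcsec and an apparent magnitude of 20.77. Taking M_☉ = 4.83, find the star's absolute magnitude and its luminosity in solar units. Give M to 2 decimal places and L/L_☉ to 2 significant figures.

M ≈ 13.59; L/L_☉ ≈ 3.1×10^-4

d = 1/p = 1/3.67×10^-3″ = 272.5 pc
M = m − 5 log₁₀ d + 5 = 20.77 − 5·2.4353 + 5 = 13.593
M − M_☉ = 13.593 − 4.83 = 8.763
L/L_☉ = 10^(−0.4 × 8.763) = 3.124×10^-4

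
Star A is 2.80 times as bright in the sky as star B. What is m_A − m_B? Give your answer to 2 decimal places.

Pogson: Δm = −2.5 log₁₀(ratio) = −2.5 log₁₀(2.80) = −2.5 × 0.4472 = -1.118
Star A is brighter, so it has the smaller magnitude: the difference is negative.

m_A − m_B ≈ -1.12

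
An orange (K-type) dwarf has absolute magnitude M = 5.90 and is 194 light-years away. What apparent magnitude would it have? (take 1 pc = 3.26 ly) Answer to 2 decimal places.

d = 194 ly / 3.26 = 59.51 pc
m = M + 5 log₁₀ d − 5 = 5.90 + 5·1.7746 − 5 = 9.773

m ≈ 9.77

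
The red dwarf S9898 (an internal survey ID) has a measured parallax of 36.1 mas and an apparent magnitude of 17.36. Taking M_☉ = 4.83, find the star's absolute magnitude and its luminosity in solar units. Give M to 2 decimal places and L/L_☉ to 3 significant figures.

M ≈ 15.15; L/L_☉ ≈ 7.46×10^-5

d = 1/p = 1000/36.1 mas = 27.70 pc
M = m − 5 log₁₀ d + 5 = 17.36 − 5·1.4425 + 5 = 15.148
M − M_☉ = 15.148 − 4.83 = 10.318
L/L_☉ = 10^(−0.4 × 10.318) = 7.464×10^-5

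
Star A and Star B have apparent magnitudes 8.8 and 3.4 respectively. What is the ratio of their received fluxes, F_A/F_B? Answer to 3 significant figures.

F_A/F_B ≈ 6.92×10^-3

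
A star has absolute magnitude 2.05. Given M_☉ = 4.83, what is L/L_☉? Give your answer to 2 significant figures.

L/L_☉ ≈ 13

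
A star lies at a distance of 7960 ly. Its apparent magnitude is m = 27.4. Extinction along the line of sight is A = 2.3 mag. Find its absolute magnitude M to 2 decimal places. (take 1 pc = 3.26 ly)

d = 7960 ly / 3.26 = 2442 pc
5 log₁₀(d/10 pc) = 5 log₁₀(2442) − 5 = 11.938
M = m − 5 log₁₀(d/10) − A = 27.4 − 11.938 − 2.3 = 13.162

M ≈ 13.16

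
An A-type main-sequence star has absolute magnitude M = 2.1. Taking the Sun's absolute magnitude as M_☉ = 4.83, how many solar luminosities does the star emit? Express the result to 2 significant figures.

M − M_☉ = 2.1 − 4.83 = -2.730
L/L_☉ = 10^(−0.4 (M − M_☉)) = 10^1.092 = 12.36

L/L_☉ ≈ 12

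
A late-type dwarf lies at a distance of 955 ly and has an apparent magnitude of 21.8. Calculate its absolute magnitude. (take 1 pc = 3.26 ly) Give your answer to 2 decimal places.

M ≈ 14.47

d = 955 ly / 3.26 = 292.9 pc
5 log₁₀(d/10 pc) = 5 log₁₀(292.9) − 5 = 7.334
M = m − 5 log₁₀(d/10) = 21.8 − 7.334 = 14.466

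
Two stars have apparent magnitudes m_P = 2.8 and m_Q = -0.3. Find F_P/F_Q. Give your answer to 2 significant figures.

F_P/F_Q ≈ 0.058

Δm = 2.8 − (-0.3) = 3.1
Flux ratio = 10^(−0.4 Δm) = 10^(−0.4 × 3.1) = 10^-1.240 = 0.05754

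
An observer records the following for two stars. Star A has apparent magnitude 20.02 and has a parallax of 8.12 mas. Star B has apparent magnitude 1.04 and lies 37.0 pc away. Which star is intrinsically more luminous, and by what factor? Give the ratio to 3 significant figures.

Star B is more luminous, by a factor of 3.53×10^6.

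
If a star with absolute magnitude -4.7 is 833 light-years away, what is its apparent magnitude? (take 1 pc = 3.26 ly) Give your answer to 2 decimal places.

m ≈ 2.34

d = 833 ly / 3.26 = 255.5 pc
m = M + 5 log₁₀ d − 5 = -4.7 + 5·2.4074 − 5 = 2.337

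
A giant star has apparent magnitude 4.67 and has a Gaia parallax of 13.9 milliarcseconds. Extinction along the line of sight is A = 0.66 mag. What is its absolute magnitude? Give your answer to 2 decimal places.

p = 13.9 mas = 0.0139″ → d = 1/p = 71.94 pc
5 log₁₀(d/10 pc) = 5 log₁₀(71.94) − 5 = 4.285
M = m − 5 log₁₀(d/10) − A = 4.67 − 4.285 − 0.66 = -0.275

M ≈ -0.27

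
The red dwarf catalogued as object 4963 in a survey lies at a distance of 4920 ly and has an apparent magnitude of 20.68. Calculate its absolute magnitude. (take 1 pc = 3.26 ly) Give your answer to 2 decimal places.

M ≈ 9.79

d = 4920 ly / 3.26 = 1509 pc
5 log₁₀(d/10 pc) = 5 log₁₀(1509) − 5 = 10.894
M = m − 5 log₁₀(d/10) = 20.68 − 10.894 = 9.786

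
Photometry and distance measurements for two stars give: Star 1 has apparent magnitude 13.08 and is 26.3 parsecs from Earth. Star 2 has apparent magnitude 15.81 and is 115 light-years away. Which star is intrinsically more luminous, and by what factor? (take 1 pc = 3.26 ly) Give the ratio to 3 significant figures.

Star 1 is more luminous, by a factor of 6.87.

Star 1: M = m − 5 log₁₀ d + 5 = 13.08 − 5·1.4200 + 5 = 10.980
Star 2: d = 115 ly / 3.26 = 35.28 pc
Star 2: M = m − 5 log₁₀ d + 5 = 15.81 − 5·1.5475 + 5 = 13.073
ΔM = M_1 − M_2 = 10.980 − (13.073) = -2.092; smaller M is more luminous → Star 1.
L ratio = 10^(0.4 |ΔM|) = 10^0.837 = 6.870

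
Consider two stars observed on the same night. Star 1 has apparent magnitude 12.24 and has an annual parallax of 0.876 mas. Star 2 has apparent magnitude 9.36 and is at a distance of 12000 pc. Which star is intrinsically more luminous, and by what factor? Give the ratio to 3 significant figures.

Star 1: p = 0.876 mas = 8.76×10^-4″ → d = 1/p = 1142 pc
Star 1: M = m − 5 log₁₀ d + 5 = 12.24 − 5·3.0575 + 5 = 1.953
Star 2: M = m − 5 log₁₀ d + 5 = 9.36 − 5·4.0792 + 5 = -6.036
ΔM = M_1 − M_2 = 1.953 − (-6.036) = 7.988; smaller M is more luminous → Star 2.
L ratio = 10^(0.4 |ΔM|) = 10^3.195 = 1568

Star 2 is more luminous, by a factor of 1570.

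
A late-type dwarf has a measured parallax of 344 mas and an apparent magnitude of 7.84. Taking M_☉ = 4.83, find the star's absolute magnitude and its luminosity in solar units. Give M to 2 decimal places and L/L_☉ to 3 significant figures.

M ≈ 10.52; L/L_☉ ≈ 5.28×10^-3

d = 1/p = 1000/344 mas = 2.907 pc
M = m − 5 log₁₀ d + 5 = 7.84 − 5·0.4634 + 5 = 10.523
M − M_☉ = 10.523 − 4.83 = 5.693
L/L_☉ = 10^(−0.4 × 5.693) = 5.283×10^-3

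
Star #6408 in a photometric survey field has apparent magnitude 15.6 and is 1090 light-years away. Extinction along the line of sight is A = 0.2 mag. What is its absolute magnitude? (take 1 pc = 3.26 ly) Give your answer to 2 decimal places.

M ≈ 7.78

d = 1090 ly / 3.26 = 334.4 pc
5 log₁₀(d/10 pc) = 5 log₁₀(334.4) − 5 = 7.621
M = m − 5 log₁₀(d/10) − A = 15.6 − 7.621 − 0.2 = 7.779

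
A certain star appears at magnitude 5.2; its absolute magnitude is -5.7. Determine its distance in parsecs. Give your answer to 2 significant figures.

μ = m − M = 10.900
m − M = 5 log₁₀ d − 5
log₁₀ d = (m − M)/5 + 1 = 3.1800
d = 10^3.1800 = 1514 pc

d ≈ 1500 pc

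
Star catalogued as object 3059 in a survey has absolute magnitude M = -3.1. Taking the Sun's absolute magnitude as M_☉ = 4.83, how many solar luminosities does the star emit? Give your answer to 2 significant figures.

M − M_☉ = -3.1 − 4.83 = -7.930
L/L_☉ = 10^(−0.4 (M − M_☉)) = 10^3.172 = 1486

L/L_☉ ≈ 1500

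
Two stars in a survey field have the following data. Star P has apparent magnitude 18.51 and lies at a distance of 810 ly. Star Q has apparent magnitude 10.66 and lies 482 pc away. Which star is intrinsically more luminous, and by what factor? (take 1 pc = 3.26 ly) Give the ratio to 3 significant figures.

Star P: d = 810 ly / 3.26 = 248.5 pc
Star P: M = m − 5 log₁₀ d + 5 = 18.51 − 5·2.3953 + 5 = 11.534
Star Q: M = m − 5 log₁₀ d + 5 = 10.66 − 5·2.6830 + 5 = 2.245
ΔM = M_P − M_Q = 11.534 − (2.245) = 9.289; smaller M is more luminous → Star Q.
L ratio = 10^(0.4 |ΔM|) = 10^3.716 = 5195

Star Q is more luminous, by a factor of 5190.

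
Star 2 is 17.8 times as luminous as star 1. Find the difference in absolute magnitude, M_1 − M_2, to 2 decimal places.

M_1 − M_2 ≈ 3.13

Pogson: ΔM = −2.5 log₁₀(ratio) = −2.5 log₁₀(17.8) = −2.5 × 1.2504 = -3.126
Star 2 is brighter so has the smaller magnitude: M_1 − M_2 is positive.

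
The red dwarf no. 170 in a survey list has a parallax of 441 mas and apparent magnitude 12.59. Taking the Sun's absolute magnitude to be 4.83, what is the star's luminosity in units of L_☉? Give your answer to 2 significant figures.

L/L_☉ ≈ 4.0×10^-5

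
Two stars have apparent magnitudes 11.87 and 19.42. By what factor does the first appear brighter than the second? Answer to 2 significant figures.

1000

Magnitude difference = -7.55
Flux ratio = 10^(−0.4 Δm) = 10^(−0.4 × -7.55) = 10^3.020 = 1047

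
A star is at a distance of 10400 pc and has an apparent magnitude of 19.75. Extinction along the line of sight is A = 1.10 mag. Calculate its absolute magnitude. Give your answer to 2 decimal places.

M ≈ 3.56

5 log₁₀(d/10 pc) = 5 log₁₀(10400) − 5 = 15.085
M = m − 5 log₁₀(d/10) − A = 19.75 − 15.085 − 1.10 = 3.565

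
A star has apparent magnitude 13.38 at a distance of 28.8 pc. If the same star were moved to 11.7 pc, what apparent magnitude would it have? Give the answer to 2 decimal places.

m ≈ 11.42

Flux ∝ 1/d², so Δm = 5 log₁₀(d₂/d₁) = 5 log₁₀(11.7/28.8) = -1.956
m₂ = m₁ + Δm = 13.38 + (-1.956) = 11.424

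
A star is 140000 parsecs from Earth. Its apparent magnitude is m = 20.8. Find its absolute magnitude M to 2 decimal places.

M ≈ 0.07

5 log₁₀(d/10 pc) = 5 log₁₀(140000) − 5 = 20.731
M = m − 5 log₁₀(d/10) = 20.8 − 20.731 = 0.069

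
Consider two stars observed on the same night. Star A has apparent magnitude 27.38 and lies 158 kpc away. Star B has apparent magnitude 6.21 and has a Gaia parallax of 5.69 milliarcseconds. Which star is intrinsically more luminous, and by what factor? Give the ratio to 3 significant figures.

Star A: d = 158 kpc = 158000 pc
Star A: M = m − 5 log₁₀ d + 5 = 27.38 − 5·5.1987 + 5 = 6.387
Star B: p = 5.69 mas = 5.69×10^-3″ → d = 1/p = 175.7 pc
Star B: M = m − 5 log₁₀ d + 5 = 6.21 − 5·2.2449 + 5 = -0.014
ΔM = M_A − M_B = 6.387 − (-0.014) = 6.401; smaller M is more luminous → Star B.
L ratio = 10^(0.4 |ΔM|) = 10^2.560 = 363.5

Star B is more luminous, by a factor of 363.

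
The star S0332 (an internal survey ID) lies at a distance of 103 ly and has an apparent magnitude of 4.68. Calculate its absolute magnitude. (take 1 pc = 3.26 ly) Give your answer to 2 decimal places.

M ≈ 2.18

d = 103 ly / 3.26 = 31.60 pc
5 log₁₀(d/10 pc) = 5 log₁₀(31.60) − 5 = 2.498
M = m − 5 log₁₀(d/10) = 4.68 − 2.498 = 2.182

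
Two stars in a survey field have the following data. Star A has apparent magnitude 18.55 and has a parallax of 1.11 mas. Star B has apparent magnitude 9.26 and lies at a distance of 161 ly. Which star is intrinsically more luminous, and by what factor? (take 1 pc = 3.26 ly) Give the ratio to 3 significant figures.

Star B is more luminous, by a factor of 15.6.

Star A: p = 1.11 mas = 1.11×10^-3″ → d = 1/p = 900.9 pc
Star A: M = m − 5 log₁₀ d + 5 = 18.55 − 5·2.9547 + 5 = 8.777
Star B: d = 161 ly / 3.26 = 49.39 pc
Star B: M = m − 5 log₁₀ d + 5 = 9.26 − 5·1.6936 + 5 = 5.792
ΔM = M_A − M_B = 8.777 − (5.792) = 2.985; smaller M is more luminous → Star B.
L ratio = 10^(0.4 |ΔM|) = 10^1.194 = 15.63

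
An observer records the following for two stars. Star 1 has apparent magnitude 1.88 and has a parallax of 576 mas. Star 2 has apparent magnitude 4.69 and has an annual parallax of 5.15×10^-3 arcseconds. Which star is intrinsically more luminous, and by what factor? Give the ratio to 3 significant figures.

Star 1: p = 576 mas = 0.576″ → d = 1/p = 1.736 pc
Star 1: M = m − 5 log₁₀ d + 5 = 1.88 − 5·0.2396 + 5 = 5.682
Star 2: d = 1/p = 1/5.15×10^-3″ = 194.2 pc
Star 2: M = m − 5 log₁₀ d + 5 = 4.69 − 5·2.2882 + 5 = -1.751
ΔM = M_1 − M_2 = 5.682 − (-1.751) = 7.433; smaller M is more luminous → Star 2.
L ratio = 10^(0.4 |ΔM|) = 10^2.973 = 940.2

Star 2 is more luminous, by a factor of 940.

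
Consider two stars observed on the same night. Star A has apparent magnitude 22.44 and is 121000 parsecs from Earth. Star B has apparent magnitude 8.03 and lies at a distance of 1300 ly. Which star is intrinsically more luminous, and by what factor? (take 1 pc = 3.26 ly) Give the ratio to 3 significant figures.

Star A: M = m − 5 log₁₀ d + 5 = 22.44 − 5·5.0828 + 5 = 2.026
Star B: d = 1300 ly / 3.26 = 398.8 pc
Star B: M = m − 5 log₁₀ d + 5 = 8.03 − 5·2.6007 + 5 = 0.026
ΔM = M_A − M_B = 2.026 − (0.026) = 2.000; smaller M is more luminous → Star B.
L ratio = 10^(0.4 |ΔM|) = 10^0.800 = 6.308

Star B is more luminous, by a factor of 6.31.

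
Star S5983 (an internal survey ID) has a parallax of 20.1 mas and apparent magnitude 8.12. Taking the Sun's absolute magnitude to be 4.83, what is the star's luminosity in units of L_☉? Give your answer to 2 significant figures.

d = 1/p = 1000/20.1 mas = 49.75 pc
M = m − 5 log₁₀ d + 5 = 8.12 − 5·1.6968 + 5 = 4.636
M − M_☉ = 4.636 − 4.83 = -0.194
L/L_☉ = 10^(−0.4 × -0.194) = 1.196

L/L_☉ ≈ 1.2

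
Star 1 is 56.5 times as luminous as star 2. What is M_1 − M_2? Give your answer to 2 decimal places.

Pogson: ΔM = −2.5 log₁₀(ratio) = −2.5 log₁₀(56.5) = −2.5 × 1.7520 = -4.380
Star 1 is brighter, so it has the smaller magnitude: the difference is negative.

M_1 − M_2 ≈ -4.38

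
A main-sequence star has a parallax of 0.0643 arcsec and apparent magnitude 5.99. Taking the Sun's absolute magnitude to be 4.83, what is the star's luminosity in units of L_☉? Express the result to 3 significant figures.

L/L_☉ ≈ 0.831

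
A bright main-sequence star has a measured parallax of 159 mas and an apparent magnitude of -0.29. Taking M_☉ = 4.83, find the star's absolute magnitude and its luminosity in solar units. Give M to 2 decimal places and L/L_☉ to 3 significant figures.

M ≈ 0.72; L/L_☉ ≈ 44.2

d = 1/p = 1000/159 mas = 6.289 pc
M = m − 5 log₁₀ d + 5 = -0.29 − 5·0.7986 + 5 = 0.717
M − M_☉ = 0.717 − 4.83 = -4.113
L/L_☉ = 10^(−0.4 × -4.113) = 44.18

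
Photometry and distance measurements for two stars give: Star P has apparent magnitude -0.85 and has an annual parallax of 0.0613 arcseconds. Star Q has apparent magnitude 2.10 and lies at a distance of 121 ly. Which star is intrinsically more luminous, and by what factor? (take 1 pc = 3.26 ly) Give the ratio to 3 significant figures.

Star P is more luminous, by a factor of 2.92.

Star P: d = 1/p = 1/0.0613″ = 16.31 pc
Star P: M = m − 5 log₁₀ d + 5 = -0.85 − 5·1.2125 + 5 = -1.913
Star Q: d = 121 ly / 3.26 = 37.12 pc
Star Q: M = m − 5 log₁₀ d + 5 = 2.10 − 5·1.5696 + 5 = -0.748
ΔM = M_P − M_Q = -1.913 − (-0.748) = -1.165; smaller M is more luminous → Star P.
L ratio = 10^(0.4 |ΔM|) = 10^0.466 = 2.924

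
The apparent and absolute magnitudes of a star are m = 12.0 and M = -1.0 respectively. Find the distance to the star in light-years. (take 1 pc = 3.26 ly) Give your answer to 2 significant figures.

μ = m − M = 13.000
m − M = 5 log₁₀ d − 5
log₁₀ d = (m − M)/5 + 1 = 3.6000
d = 10^3.6000 = 3981 pc
= 12980 ly

d ≈ 13000 ly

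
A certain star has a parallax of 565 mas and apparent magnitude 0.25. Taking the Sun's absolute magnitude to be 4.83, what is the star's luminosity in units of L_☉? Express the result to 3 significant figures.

d = 1/p = 1000/565 mas = 1.770 pc
M = m − 5 log₁₀ d + 5 = 0.25 − 5·0.2480 + 5 = 4.010
M − M_☉ = 4.010 − 4.83 = -0.820
L/L_☉ = 10^(−0.4 × -0.820) = 2.128

L/L_☉ ≈ 2.13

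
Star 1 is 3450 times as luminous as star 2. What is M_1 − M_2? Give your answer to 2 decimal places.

M_1 − M_2 ≈ -8.84

Pogson: ΔM = −2.5 log₁₀(ratio) = −2.5 log₁₀(3450) = −2.5 × 3.5378 = -8.845
Star 1 is brighter, so it has the smaller magnitude: the difference is negative.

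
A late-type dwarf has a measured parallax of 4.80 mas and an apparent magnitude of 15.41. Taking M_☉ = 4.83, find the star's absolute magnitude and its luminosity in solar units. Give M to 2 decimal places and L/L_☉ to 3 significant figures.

d = 1/p = 1000/4.80 mas = 208.3 pc
M = m − 5 log₁₀ d + 5 = 15.41 − 5·2.3188 + 5 = 8.816
M − M_☉ = 8.816 − 4.83 = 3.986
L/L_☉ = 10^(−0.4 × 3.986) = 0.02544

M ≈ 8.82; L/L_☉ ≈ 0.0254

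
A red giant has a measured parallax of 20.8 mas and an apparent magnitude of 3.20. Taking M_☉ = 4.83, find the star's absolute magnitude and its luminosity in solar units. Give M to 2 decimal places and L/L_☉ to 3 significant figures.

d = 1/p = 1000/20.8 mas = 48.08 pc
M = m − 5 log₁₀ d + 5 = 3.20 − 5·1.6819 + 5 = -0.210
M − M_☉ = -0.210 − 4.83 = -5.040
L/L_☉ = 10^(−0.4 × -5.040) = 103.7

M ≈ -0.21; L/L_☉ ≈ 104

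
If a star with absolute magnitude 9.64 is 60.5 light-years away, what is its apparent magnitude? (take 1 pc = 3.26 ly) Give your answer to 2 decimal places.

d = 60.5 ly / 3.26 = 18.56 pc
m = M + 5 log₁₀ d − 5 = 9.64 + 5·1.2685 − 5 = 10.983

m ≈ 10.98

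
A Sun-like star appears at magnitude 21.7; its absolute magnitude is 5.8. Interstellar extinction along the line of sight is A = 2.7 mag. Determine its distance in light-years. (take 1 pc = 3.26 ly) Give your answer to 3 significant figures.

m − M = 5 log₁₀(d/10 pc) + A  ⇒  21.7 − (5.8) − 2.7 = 5 log₁₀(d/10)
13.200 = 5 log₁₀(d/10)
log₁₀ d = (m − M − A)/5 + 1 = 3.6400
d = 10^3.6400 = 4365 pc
= 14230 ly

d ≈ 14200 ly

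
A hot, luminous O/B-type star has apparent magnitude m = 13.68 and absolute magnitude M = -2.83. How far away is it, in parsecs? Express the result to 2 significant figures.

d ≈ 20000 pc

Distance modulus: m − M = 13.68 − (-2.83) = 16.510
m − M = 5 log₁₀ d − 5
log₁₀ d = (m − M)/5 + 1 = 4.3020
d = 10^4.3020 = 20040 pc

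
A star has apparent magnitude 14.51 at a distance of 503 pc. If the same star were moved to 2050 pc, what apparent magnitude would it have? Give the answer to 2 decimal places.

m ≈ 17.56

Flux ∝ 1/d², so Δm = 5 log₁₀(d₂/d₁) = 5 log₁₀(2050/503) = 3.051
m₂ = m₁ + Δm = 14.51 + (3.051) = 17.561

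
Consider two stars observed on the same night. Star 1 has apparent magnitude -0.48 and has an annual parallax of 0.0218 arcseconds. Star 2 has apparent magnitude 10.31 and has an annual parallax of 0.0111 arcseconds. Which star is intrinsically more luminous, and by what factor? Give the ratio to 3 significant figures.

Star 1 is more luminous, by a factor of 5370.

Star 1: d = 1/p = 1/0.0218″ = 45.87 pc
Star 1: M = m − 5 log₁₀ d + 5 = -0.48 − 5·1.6615 + 5 = -3.788
Star 2: d = 1/p = 1/0.0111″ = 90.09 pc
Star 2: M = m − 5 log₁₀ d + 5 = 10.31 − 5·1.9547 + 5 = 5.537
ΔM = M_1 − M_2 = -3.788 − (5.537) = -9.324; smaller M is more luminous → Star 1.
L ratio = 10^(0.4 |ΔM|) = 10^3.730 = 5367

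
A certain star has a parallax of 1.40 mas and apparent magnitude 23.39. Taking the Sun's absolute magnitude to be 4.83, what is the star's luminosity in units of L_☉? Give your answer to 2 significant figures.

L/L_☉ ≈ 1.9×10^-4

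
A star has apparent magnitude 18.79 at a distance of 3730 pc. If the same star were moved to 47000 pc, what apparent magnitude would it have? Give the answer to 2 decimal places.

Flux ∝ 1/d², so Δm = 5 log₁₀(d₂/d₁) = 5 log₁₀(47000/3730) = 5.502
m₂ = m₁ + Δm = 18.79 + (5.502) = 24.292

m ≈ 24.29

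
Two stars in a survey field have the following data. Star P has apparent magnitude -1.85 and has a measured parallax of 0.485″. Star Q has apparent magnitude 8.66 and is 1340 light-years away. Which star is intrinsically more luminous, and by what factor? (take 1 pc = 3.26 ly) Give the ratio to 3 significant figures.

Star Q is more luminous, by a factor of 2.48.

Star P: d = 1/p = 1/0.485″ = 2.062 pc
Star P: M = m − 5 log₁₀ d + 5 = -1.85 − 5·0.3143 + 5 = 1.579
Star Q: d = 1340 ly / 3.26 = 411.0 pc
Star Q: M = m − 5 log₁₀ d + 5 = 8.66 − 5·2.6139 + 5 = 0.591
ΔM = M_P − M_Q = 1.579 − (0.591) = 0.988; smaller M is more luminous → Star Q.
L ratio = 10^(0.4 |ΔM|) = 10^0.395 = 2.485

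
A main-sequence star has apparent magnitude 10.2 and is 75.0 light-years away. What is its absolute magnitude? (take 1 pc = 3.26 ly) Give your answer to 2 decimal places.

M ≈ 8.39

d = 75.0 ly / 3.26 = 23.01 pc
5 log₁₀(d/10 pc) = 5 log₁₀(23.01) − 5 = 1.809
M = m − 5 log₁₀(d/10) = 10.2 − 1.809 = 8.391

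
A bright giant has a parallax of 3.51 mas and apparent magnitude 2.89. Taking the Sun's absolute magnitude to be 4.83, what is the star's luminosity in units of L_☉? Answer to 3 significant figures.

d = 1/p = 1000/3.51 mas = 284.9 pc
M = m − 5 log₁₀ d + 5 = 2.89 − 5·2.4547 + 5 = -4.383
M − M_☉ = -4.383 − 4.83 = -9.213
L/L_☉ = 10^(−0.4 × -9.213) = 4846

L/L_☉ ≈ 4850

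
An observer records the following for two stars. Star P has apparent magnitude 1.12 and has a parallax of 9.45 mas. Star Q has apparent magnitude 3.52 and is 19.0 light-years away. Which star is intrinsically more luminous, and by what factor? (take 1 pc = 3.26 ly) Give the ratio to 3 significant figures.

Star P: p = 9.45 mas = 9.45×10^-3″ → d = 1/p = 105.8 pc
Star P: M = m − 5 log₁₀ d + 5 = 1.12 − 5·2.0246 + 5 = -4.003
Star Q: d = 19.0 ly / 3.26 = 5.828 pc
Star Q: M = m − 5 log₁₀ d + 5 = 3.52 − 5·0.7655 + 5 = 4.692
ΔM = M_P − M_Q = -4.003 − (4.692) = -8.695; smaller M is more luminous → Star P.
L ratio = 10^(0.4 |ΔM|) = 10^3.478 = 3007

Star P is more luminous, by a factor of 3010.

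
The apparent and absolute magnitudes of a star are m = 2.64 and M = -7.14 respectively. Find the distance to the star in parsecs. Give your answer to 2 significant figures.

Distance modulus: m − M = 2.64 − (-7.14) = 9.780
m − M = 5 log₁₀ d − 5
log₁₀ d = (m − M)/5 + 1 = 2.9560
d = 10^2.9560 = 903.6 pc

d ≈ 900 pc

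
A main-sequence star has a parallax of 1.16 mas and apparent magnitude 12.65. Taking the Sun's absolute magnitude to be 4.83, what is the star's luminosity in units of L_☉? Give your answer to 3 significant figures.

d = 1/p = 1000/1.16 mas = 862.1 pc
M = m − 5 log₁₀ d + 5 = 12.65 − 5·2.9355 + 5 = 2.972
M − M_☉ = 2.972 − 4.83 = -1.858
L/L_☉ = 10^(−0.4 × -1.858) = 5.535

L/L_☉ ≈ 5.53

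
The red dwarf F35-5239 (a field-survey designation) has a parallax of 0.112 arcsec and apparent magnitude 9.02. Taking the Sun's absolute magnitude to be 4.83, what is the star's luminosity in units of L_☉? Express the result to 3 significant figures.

d = 1/p = 1/0.112″ = 8.929 pc
M = m − 5 log₁₀ d + 5 = 9.02 − 5·0.9508 + 5 = 9.266
M − M_☉ = 9.266 − 4.83 = 4.436
L/L_☉ = 10^(−0.4 × 4.436) = 0.01681

L/L_☉ ≈ 0.0168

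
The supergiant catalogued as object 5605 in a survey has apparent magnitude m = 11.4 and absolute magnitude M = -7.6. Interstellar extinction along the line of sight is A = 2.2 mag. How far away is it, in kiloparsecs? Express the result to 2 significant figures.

d ≈ 23 kpc

m − M = 5 log₁₀(d/10 pc) + A  ⇒  11.4 − (-7.6) − 2.2 = 5 log₁₀(d/10)
16.800 = 5 log₁₀(d/10)
log₁₀ d = (m − M − A)/5 + 1 = 4.3600
d = 10^4.3600 = 22910 pc
= 22.91 kpc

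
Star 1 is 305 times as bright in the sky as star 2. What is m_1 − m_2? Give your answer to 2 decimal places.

m_1 − m_2 ≈ -6.21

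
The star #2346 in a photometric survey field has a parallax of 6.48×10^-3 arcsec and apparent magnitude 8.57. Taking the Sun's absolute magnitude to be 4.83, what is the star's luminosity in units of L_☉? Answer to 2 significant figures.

d = 1/p = 1/6.48×10^-3″ = 154.3 pc
M = m − 5 log₁₀ d + 5 = 8.57 − 5·2.1884 + 5 = 2.628
M − M_☉ = 2.628 − 4.83 = -2.202
L/L_☉ = 10^(−0.4 × -2.202) = 7.601

L/L_☉ ≈ 7.6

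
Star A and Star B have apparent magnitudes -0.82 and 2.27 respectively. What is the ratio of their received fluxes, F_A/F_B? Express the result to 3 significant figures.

Δm = -0.82 − (2.27) = -3.09
Flux ratio = 10^(−0.4 Δm) = 10^(−0.4 × -3.09) = 10^1.236 = 17.22

F_A/F_B ≈ 17.2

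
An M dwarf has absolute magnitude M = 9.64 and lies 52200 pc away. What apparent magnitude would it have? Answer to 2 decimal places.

m ≈ 28.23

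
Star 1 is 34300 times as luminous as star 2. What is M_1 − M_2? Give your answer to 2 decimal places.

Pogson: ΔM = −2.5 log₁₀(ratio) = −2.5 log₁₀(34300) = −2.5 × 4.5353 = -11.338
Star 1 is brighter, so it has the smaller magnitude: the difference is negative.

M_1 − M_2 ≈ -11.34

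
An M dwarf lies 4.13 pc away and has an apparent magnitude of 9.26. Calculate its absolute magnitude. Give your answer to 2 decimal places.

5 log₁₀(d/10 pc) = 5 log₁₀(4.130) − 5 = -1.920
M = m − 5 log₁₀(d/10) = 9.26 + 1.920 = 11.180

M ≈ 11.18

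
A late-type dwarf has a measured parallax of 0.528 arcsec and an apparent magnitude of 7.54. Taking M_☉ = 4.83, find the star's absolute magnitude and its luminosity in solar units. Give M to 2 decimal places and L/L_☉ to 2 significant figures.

M ≈ 11.15; L/L_☉ ≈ 3.0×10^-3

d = 1/p = 1/0.528″ = 1.894 pc
M = m − 5 log₁₀ d + 5 = 7.54 − 5·0.2774 + 5 = 11.153
M − M_☉ = 11.153 − 4.83 = 6.323
L/L_☉ = 10^(−0.4 × 6.323) = 2.956×10^-3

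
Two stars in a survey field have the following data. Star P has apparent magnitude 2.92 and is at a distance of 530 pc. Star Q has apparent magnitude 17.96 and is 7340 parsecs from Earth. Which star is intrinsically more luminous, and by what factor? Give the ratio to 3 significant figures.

Star P: M = m − 5 log₁₀ d + 5 = 2.92 − 5·2.7243 + 5 = -5.701
Star Q: M = m − 5 log₁₀ d + 5 = 17.96 − 5·3.8657 + 5 = 3.632
ΔM = M_P − M_Q = -5.701 − (3.632) = -9.333; smaller M is more luminous → Star P.
L ratio = 10^(0.4 |ΔM|) = 10^3.733 = 5410

Star P is more luminous, by a factor of 5410.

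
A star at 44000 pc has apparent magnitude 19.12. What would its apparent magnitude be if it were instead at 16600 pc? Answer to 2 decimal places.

m ≈ 17.00

Flux ∝ 1/d², so Δm = 5 log₁₀(d₂/d₁) = 5 log₁₀(16600/44000) = -2.117
m₂ = m₁ + Δm = 19.12 + (-2.117) = 17.003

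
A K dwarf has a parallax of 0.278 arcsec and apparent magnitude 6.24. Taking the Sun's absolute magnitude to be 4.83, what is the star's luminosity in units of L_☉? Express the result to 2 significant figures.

d = 1/p = 1/0.278″ = 3.597 pc
M = m − 5 log₁₀ d + 5 = 6.24 − 5·0.5560 + 5 = 8.460
M − M_☉ = 8.460 − 4.83 = 3.630
L/L_☉ = 10^(−0.4 × 3.630) = 0.03531

L/L_☉ ≈ 0.035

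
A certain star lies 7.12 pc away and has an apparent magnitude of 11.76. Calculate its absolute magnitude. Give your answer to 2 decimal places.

M ≈ 12.50

5 log₁₀(d/10 pc) = 5 log₁₀(7.120) − 5 = -0.738
M = m − 5 log₁₀(d/10) = 11.76 + 0.738 = 12.498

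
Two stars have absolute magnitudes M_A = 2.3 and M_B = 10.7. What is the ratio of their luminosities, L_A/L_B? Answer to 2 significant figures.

ΔM = M_A − M_B = -8.4
L_A/L_B = 10^(−0.4 ΔM) = 10^3.360 = 2291

L_A/L_B ≈ 2300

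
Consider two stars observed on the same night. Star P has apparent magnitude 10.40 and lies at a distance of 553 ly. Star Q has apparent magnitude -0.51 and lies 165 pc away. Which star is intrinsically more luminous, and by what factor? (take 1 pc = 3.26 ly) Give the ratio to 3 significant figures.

Star Q is more luminous, by a factor of 21900.

Star P: d = 553 ly / 3.26 = 169.6 pc
Star P: M = m − 5 log₁₀ d + 5 = 10.40 − 5·2.2295 + 5 = 4.252
Star Q: M = m − 5 log₁₀ d + 5 = -0.51 − 5·2.2175 + 5 = -6.597
ΔM = M_P − M_Q = 4.252 − (-6.597) = 10.850; smaller M is more luminous → Star Q.
L ratio = 10^(0.4 |ΔM|) = 10^4.340 = 21880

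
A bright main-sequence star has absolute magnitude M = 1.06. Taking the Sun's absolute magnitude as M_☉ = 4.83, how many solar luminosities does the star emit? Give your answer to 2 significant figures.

M − M_☉ = 1.06 − 4.83 = -3.770
L/L_☉ = 10^(−0.4 (M − M_☉)) = 10^1.508 = 32.21

L/L_☉ ≈ 32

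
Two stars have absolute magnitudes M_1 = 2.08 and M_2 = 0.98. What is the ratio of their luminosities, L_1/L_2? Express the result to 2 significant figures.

L_1/L_2 ≈ 0.36

ΔM = M_1 − M_2 = 1.10
L_1/L_2 = 10^(−0.4 ΔM) = 10^-0.440 = 0.3631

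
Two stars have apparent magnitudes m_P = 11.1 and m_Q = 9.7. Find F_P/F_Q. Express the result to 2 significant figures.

Magnitude difference = 1.4
Flux ratio = 10^(−0.4 Δm) = 10^(−0.4 × 1.4) = 10^-0.560 = 0.2754

F_P/F_Q ≈ 0.28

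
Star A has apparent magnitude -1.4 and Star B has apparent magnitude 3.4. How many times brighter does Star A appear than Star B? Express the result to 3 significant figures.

83.2

Magnitude difference = -4.8
Flux ratio = 10^(−0.4 Δm) = 10^(−0.4 × -4.8) = 10^1.920 = 83.18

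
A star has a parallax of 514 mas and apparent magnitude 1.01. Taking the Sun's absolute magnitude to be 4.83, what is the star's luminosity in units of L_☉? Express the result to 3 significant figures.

d = 1/p = 1000/514 mas = 1.946 pc
M = m − 5 log₁₀ d + 5 = 1.01 − 5·0.2890 + 5 = 4.565
M − M_☉ = 4.565 − 4.83 = -0.265
L/L_☉ = 10^(−0.4 × -0.265) = 1.277

L/L_☉ ≈ 1.28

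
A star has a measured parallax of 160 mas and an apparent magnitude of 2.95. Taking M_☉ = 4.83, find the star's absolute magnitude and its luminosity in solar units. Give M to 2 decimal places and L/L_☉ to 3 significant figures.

M ≈ 3.97; L/L_☉ ≈ 2.21

d = 1/p = 1000/160 mas = 6.250 pc
M = m − 5 log₁₀ d + 5 = 2.95 − 5·0.7959 + 5 = 3.971
M − M_☉ = 3.971 − 4.83 = -0.859
L/L_☉ = 10^(−0.4 × -0.859) = 2.207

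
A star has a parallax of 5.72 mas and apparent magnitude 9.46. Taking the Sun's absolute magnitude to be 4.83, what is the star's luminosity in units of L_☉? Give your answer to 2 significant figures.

L/L_☉ ≈ 4.3

d = 1/p = 1000/5.72 mas = 174.8 pc
M = m − 5 log₁₀ d + 5 = 9.46 − 5·2.2426 + 5 = 3.247
M − M_☉ = 3.247 − 4.83 = -1.583
L/L_☉ = 10^(−0.4 × -1.583) = 4.297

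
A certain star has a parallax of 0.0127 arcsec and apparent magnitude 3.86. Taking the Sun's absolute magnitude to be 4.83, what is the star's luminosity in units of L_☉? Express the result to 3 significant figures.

d = 1/p = 1/0.0127″ = 78.74 pc
M = m − 5 log₁₀ d + 5 = 3.86 − 5·1.8962 + 5 = -0.621
M − M_☉ = -0.621 − 4.83 = -5.451
L/L_☉ = 10^(−0.4 × -5.451) = 151.5

L/L_☉ ≈ 151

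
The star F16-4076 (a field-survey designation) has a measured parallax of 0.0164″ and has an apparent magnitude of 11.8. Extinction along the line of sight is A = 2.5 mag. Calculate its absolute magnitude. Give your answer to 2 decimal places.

d = 1/p = 1/0.0164″ = 60.98 pc
5 log₁₀(d/10 pc) = 5 log₁₀(60.98) − 5 = 3.926
M = m − 5 log₁₀(d/10) − A = 11.8 − 3.926 − 2.5 = 5.374

M ≈ 5.37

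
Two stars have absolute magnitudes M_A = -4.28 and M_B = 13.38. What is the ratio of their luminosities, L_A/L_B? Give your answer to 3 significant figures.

L_A/L_B ≈ 1.16×10^7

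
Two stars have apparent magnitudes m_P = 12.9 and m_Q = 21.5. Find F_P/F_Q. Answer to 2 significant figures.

F_P/F_Q ≈ 2800

Magnitude difference = -8.6
Flux ratio = 10^(−0.4 Δm) = 10^(−0.4 × -8.6) = 10^3.440 = 2754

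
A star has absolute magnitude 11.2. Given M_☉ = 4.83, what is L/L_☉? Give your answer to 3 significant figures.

L/L_☉ ≈ 2.83×10^-3

M − M_☉ = 11.2 − 4.83 = 6.370
L/L_☉ = 10^(−0.4 (M − M_☉)) = 10^-2.548 = 2.831×10^-3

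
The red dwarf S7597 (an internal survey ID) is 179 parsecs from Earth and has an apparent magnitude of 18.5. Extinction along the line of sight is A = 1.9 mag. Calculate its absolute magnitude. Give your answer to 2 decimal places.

5 log₁₀(d/10 pc) = 5 log₁₀(179.0) − 5 = 6.264
M = m − 5 log₁₀(d/10) − A = 18.5 − 6.264 − 1.9 = 10.336

M ≈ 10.34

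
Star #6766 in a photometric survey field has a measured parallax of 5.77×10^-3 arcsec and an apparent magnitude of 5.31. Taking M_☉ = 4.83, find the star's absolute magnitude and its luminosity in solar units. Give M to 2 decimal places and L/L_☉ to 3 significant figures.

M ≈ -0.88; L/L_☉ ≈ 193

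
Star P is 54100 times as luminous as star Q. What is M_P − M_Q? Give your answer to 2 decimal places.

Pogson: ΔM = −2.5 log₁₀(ratio) = −2.5 log₁₀(54100) = −2.5 × 4.7332 = -11.833
Star P is brighter, so it has the smaller magnitude: the difference is negative.

M_P − M_Q ≈ -11.83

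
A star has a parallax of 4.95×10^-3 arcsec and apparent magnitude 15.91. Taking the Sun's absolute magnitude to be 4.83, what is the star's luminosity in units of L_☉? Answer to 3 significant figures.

d = 1/p = 1/4.95×10^-3″ = 202.0 pc
M = m − 5 log₁₀ d + 5 = 15.91 − 5·2.3054 + 5 = 9.383
M − M_☉ = 9.383 − 4.83 = 4.553
L/L_☉ = 10^(−0.4 × 4.553) = 0.01509

L/L_☉ ≈ 0.0151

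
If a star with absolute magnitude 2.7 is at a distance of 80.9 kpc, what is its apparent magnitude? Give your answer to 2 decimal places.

m ≈ 22.24

d = 80.9 kpc = 80900 pc
m = M + 5 log₁₀ d − 5 = 2.7 + 5·4.9079 − 5 = 22.240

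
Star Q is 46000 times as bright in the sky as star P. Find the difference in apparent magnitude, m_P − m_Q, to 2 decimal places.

Pogson: Δm = −2.5 log₁₀(ratio) = −2.5 log₁₀(46000) = −2.5 × 4.6628 = -11.657
Star Q is brighter so has the smaller magnitude: m_P − m_Q is positive.

m_P − m_Q ≈ 11.66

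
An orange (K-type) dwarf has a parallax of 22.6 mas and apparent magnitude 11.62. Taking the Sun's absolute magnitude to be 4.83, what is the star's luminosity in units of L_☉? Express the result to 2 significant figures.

d = 1/p = 1000/22.6 mas = 44.25 pc
M = m − 5 log₁₀ d + 5 = 11.62 − 5·1.6459 + 5 = 8.391
M − M_☉ = 8.391 − 4.83 = 3.561
L/L_☉ = 10^(−0.4 × 3.561) = 0.03765

L/L_☉ ≈ 0.038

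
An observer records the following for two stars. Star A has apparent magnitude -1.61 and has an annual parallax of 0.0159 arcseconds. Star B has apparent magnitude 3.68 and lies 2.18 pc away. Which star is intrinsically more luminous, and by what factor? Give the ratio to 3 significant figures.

Star A: d = 1/p = 1/0.0159″ = 62.89 pc
Star A: M = m − 5 log₁₀ d + 5 = -1.61 − 5·1.7986 + 5 = -5.603
Star B: M = m − 5 log₁₀ d + 5 = 3.68 − 5·0.3385 + 5 = 6.988
ΔM = M_A − M_B = -5.603 − (6.988) = -12.591; smaller M is more luminous → Star A.
L ratio = 10^(0.4 |ΔM|) = 10^5.036 = 108700

Star A is more luminous, by a factor of 109000.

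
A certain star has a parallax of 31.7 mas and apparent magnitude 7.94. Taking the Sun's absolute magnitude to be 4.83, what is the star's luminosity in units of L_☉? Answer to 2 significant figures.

d = 1/p = 1000/31.7 mas = 31.55 pc
M = m − 5 log₁₀ d + 5 = 7.94 − 5·1.4989 + 5 = 5.445
M − M_☉ = 5.445 − 4.83 = 0.615
L/L_☉ = 10^(−0.4 × 0.615) = 0.5674

L/L_☉ ≈ 0.57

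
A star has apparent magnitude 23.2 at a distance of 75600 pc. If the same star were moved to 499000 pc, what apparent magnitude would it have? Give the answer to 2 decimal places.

Flux ∝ 1/d², so Δm = 5 log₁₀(d₂/d₁) = 5 log₁₀(499000/75600) = 4.098
m₂ = m₁ + Δm = 23.2 + (4.098) = 27.298

m ≈ 27.30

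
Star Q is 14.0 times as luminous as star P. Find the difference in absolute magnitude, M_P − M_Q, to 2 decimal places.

M_P − M_Q ≈ 2.87

Pogson: ΔM = −2.5 log₁₀(ratio) = −2.5 log₁₀(14.0) = −2.5 × 1.1461 = -2.865
Star Q is brighter so has the smaller magnitude: M_P − M_Q is positive.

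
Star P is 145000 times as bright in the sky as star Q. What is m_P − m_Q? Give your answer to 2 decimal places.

m_P − m_Q ≈ -12.90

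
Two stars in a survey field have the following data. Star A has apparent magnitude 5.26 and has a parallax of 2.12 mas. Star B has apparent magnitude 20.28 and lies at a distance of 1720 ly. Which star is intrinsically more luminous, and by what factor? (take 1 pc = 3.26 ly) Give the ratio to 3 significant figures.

Star A is more luminous, by a factor of 814000.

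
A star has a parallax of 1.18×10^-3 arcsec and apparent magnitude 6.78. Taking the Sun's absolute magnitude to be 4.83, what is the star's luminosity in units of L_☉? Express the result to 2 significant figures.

d = 1/p = 1/1.18×10^-3″ = 847.5 pc
M = m − 5 log₁₀ d + 5 = 6.78 − 5·2.9281 + 5 = -2.861
M − M_☉ = -2.861 − 4.83 = -7.691
L/L_☉ = 10^(−0.4 × -7.691) = 1192

L/L_☉ ≈ 1200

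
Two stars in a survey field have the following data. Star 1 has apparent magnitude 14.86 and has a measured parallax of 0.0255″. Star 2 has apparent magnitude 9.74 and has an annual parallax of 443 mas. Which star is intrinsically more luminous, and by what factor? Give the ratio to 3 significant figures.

Star 1: d = 1/p = 1/0.0255″ = 39.22 pc
Star 1: M = m − 5 log₁₀ d + 5 = 14.86 − 5·1.5935 + 5 = 11.893
Star 2: p = 443 mas = 0.443″ → d = 1/p = 2.257 pc
Star 2: M = m − 5 log₁₀ d + 5 = 9.74 − 5·0.3536 + 5 = 12.972
ΔM = M_1 − M_2 = 11.893 − (12.972) = -1.079; smaller M is more luminous → Star 1.
L ratio = 10^(0.4 |ΔM|) = 10^0.432 = 2.702

Star 1 is more luminous, by a factor of 2.70.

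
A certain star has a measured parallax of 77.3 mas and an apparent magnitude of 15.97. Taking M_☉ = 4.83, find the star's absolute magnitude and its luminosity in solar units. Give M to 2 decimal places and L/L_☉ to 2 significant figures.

M ≈ 15.41; L/L_☉ ≈ 5.9×10^-5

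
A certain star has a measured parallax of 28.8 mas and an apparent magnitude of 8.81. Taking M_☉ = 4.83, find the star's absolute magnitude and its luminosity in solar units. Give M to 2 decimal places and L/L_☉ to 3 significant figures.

M ≈ 6.11; L/L_☉ ≈ 0.308

d = 1/p = 1000/28.8 mas = 34.72 pc
M = m − 5 log₁₀ d + 5 = 8.81 − 5·1.5406 + 5 = 6.107
M − M_☉ = 6.107 − 4.83 = 1.277
L/L_☉ = 10^(−0.4 × 1.277) = 0.3085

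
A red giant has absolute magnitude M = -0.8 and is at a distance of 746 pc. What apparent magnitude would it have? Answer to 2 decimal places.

m = M + 5 log₁₀ d − 5 = -0.8 + 5·2.8727 − 5 = 8.564

m ≈ 8.56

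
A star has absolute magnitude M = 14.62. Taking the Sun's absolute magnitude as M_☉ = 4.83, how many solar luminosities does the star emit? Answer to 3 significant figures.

L/L_☉ ≈ 1.21×10^-4

M − M_☉ = 14.62 − 4.83 = 9.790
L/L_☉ = 10^(−0.4 (M − M_☉)) = 10^-3.916 = 1.213×10^-4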